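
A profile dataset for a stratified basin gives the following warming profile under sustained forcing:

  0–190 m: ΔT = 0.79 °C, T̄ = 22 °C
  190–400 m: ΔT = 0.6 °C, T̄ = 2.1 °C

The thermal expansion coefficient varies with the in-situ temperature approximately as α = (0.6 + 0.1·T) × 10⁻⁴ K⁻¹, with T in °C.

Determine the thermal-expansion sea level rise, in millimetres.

Layer 1: α = (0.6 + 0.1×22)×10⁻⁴ = 2.8×10⁻⁴ K⁻¹
Layer 2: α = (0.6 + 0.1×2.1)×10⁻⁴ = 0.81×10⁻⁴ K⁻¹
190 × 0.79 × 2.8×10⁻⁴ = 0.042028 m
0.81×10⁻⁴ × 210 × 0.6 = 0.010206 m
Δh = 0.042028 + 0.010206 = 0.052234 m ≈ 52 mm

Δh = 52 mm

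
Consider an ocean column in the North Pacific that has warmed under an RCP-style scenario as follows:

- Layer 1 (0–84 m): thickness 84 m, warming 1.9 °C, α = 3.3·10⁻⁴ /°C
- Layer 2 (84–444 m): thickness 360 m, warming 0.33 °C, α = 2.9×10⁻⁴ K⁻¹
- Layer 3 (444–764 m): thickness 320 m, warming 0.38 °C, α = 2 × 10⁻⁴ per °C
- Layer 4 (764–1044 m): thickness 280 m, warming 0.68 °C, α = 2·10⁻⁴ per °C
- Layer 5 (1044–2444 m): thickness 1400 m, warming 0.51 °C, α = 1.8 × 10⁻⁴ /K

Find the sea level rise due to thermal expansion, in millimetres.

280 mm of thermosteric rise

Layer 1: 3.3×10⁻⁴ × 84 × 1.9 = 0.052668 m
84–444 m: 360 × 0.33 × 2.9×10⁻⁴ = 0.034452 m
Layer 3: 320 × 2×10⁻⁴ × 0.38 = 0.02432 m
764–1044 m: 0.68 × 280 × 2×10⁻⁴ = 0.03808 m
Layer 5: 1400 × 0.51 × 1.8×10⁻⁴ = 0.12852 m
Δh = 0.052668 + 0.034452 + 0.02432 + 0.03808 + 0.12852 = 0.27804 m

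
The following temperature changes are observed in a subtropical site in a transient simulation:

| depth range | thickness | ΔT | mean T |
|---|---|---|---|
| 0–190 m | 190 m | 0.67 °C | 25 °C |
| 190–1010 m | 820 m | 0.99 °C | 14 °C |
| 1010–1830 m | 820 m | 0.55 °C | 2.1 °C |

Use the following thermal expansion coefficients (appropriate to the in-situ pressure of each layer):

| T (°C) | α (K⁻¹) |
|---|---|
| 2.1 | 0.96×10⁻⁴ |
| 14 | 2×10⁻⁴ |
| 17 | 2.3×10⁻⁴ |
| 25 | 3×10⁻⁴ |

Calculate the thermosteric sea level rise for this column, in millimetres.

Layer 1 at 25 °C → α = 3×10⁻⁴ K⁻¹
Layer 2 at 14 °C → α = 2×10⁻⁴ K⁻¹
Layer 3 at 2.1 °C → α = 0.96×10⁻⁴ K⁻¹
0.67 × 3×10⁻⁴ × 190 = 0.03819 m
820 × 0.99 × 2×10⁻⁴ = 0.16236 m
1010–1830 m: 0.96×10⁻⁴ × 820 × 0.55 = 0.043296 m
Δh = 0.03819 + 0.16236 + 0.043296 = 0.243846 m ≈ 244 mm

244 mm of thermosteric rise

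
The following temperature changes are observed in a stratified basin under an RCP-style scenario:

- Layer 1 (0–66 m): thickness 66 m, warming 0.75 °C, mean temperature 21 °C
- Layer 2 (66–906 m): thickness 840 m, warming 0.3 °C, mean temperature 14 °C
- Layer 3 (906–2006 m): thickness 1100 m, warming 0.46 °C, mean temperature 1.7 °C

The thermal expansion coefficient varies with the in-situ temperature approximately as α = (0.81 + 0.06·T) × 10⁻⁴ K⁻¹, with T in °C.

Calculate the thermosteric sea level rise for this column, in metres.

Δh ≈ 0.0980 m

Layer 1: α = (0.81 + 0.06×21)×10⁻⁴ = 2.07×10⁻⁴ K⁻¹
Layer 2: α = (0.81 + 0.06×14)×10⁻⁴ = 1.65×10⁻⁴ K⁻¹
Layer 3: α = (0.81 + 0.06×1.7)×10⁻⁴ = 0.912×10⁻⁴ K⁻¹
Layer 1: 0.75 × 66 × 2.07×10⁻⁴ = 0.0102465 m
Layer 2: 0.3 × 840 × 1.65×10⁻⁴ = 0.04158 m
Layer 3: 0.912×10⁻⁴ × 1100 × 0.46 = 0.0461472 m
Δh = 0.0102465 + 0.04158 + 0.0461472 = 0.0979737 m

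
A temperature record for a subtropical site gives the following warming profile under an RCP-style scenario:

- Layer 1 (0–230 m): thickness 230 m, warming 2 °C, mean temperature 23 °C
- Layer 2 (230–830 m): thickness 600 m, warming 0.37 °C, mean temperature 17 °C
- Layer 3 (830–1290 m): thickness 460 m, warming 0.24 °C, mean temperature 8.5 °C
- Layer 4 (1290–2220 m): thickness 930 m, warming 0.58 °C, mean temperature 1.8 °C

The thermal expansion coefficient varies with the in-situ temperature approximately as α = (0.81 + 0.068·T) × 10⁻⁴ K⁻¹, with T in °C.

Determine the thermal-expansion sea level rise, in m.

0.218 m of thermosteric rise

Layer 1: α = (0.81 + 0.068×23)×10⁻⁴ = 2.374×10⁻⁴ K⁻¹
Layer 2: α = (0.81 + 0.068×17)×10⁻⁴ = 1.966×10⁻⁴ K⁻¹
Layer 3: α = (0.81 + 0.068×8.5)×10⁻⁴ = 1.388×10⁻⁴ K⁻¹
Layer 4: α = (0.81 + 0.068×1.8)×10⁻⁴ = 0.9324×10⁻⁴ K⁻¹
Layer 1: 2.374×10⁻⁴ × 230 × 2 = 0.109204 m
Layer 2: 600 × 1.966×10⁻⁴ × 0.37 = 0.0436452 m
830–1290 m: 460 × 0.24 × 1.388×10⁻⁴ = 0.01532352 m
1290–2220 m: 0.9324×10⁻⁴ × 930 × 0.58 = 0.050293656 m
Δh = 0.109204 + 0.0436452 + 0.01532352 + 0.050293656 = 0.218466376 m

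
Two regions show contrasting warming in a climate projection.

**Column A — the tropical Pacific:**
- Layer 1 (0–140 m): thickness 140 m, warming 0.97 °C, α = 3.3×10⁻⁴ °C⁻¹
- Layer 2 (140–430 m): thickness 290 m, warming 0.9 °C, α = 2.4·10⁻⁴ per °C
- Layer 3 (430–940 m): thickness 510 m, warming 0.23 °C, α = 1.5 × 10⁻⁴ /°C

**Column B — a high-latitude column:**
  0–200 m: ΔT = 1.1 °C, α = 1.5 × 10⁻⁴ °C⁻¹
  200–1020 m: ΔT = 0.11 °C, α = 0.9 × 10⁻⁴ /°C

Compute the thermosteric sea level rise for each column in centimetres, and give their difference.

Δh_A ≈ 12.5 cm, Δh_B ≈ 4.11 cm; difference ≈ 8.39 cm

A 0–140 m: 3.3×10⁻⁴ × 0.97 × 140 = 0.044814 m
A Layer 2: 290 × 2.4×10⁻⁴ × 0.9 = 0.06264 m
A Layer 3: 1.5×10⁻⁴ × 0.23 × 510 = 0.017595 m
A total: 0.125049 m
B Layer 1: 1.5×10⁻⁴ × 1.1 × 200 = 0.03300 m
B Layer 2: 0.11 × 0.9×10⁻⁴ × 820 = 0.008118 m
B total: 0.041118 m
Difference: 0.125049 − 0.041118 = 0.083931 m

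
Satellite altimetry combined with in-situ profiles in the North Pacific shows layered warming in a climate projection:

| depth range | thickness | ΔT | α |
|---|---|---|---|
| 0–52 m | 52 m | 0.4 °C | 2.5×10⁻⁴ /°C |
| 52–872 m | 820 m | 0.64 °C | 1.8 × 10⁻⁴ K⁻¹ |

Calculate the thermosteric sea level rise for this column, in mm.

52 × 0.4 × 2.5×10⁻⁴ = 0.00520 m
Layer 2: 0.64 × 820 × 1.8×10⁻⁴ = 0.094464 m
Δh = 0.00520 + 0.094464 = 0.099664 m ≈ 99.7 mm

99.7 mm of thermosteric rise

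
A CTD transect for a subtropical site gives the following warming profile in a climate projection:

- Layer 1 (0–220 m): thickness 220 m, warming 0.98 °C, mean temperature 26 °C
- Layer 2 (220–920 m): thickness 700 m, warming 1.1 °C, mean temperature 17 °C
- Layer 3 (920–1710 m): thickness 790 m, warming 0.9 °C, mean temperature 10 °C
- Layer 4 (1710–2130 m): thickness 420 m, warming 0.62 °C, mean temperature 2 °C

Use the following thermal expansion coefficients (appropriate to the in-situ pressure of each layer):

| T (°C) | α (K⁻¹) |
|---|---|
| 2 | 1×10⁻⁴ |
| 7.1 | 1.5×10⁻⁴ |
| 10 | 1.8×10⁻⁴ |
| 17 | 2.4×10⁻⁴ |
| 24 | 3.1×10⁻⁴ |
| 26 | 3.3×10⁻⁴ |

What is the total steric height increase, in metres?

Layer 1 at 26 °C → α = 3.3×10⁻⁴ K⁻¹
Layer 2 at 17 °C → α = 2.4×10⁻⁴ K⁻¹
Layer 3 at 10 °C → α = 1.8×10⁻⁴ K⁻¹
Layer 4 at 2 °C → α = 1×10⁻⁴ K⁻¹
3.3×10⁻⁴ × 220 × 0.98 = 0.071148 m
220–920 m: 2.4×10⁻⁴ × 700 × 1.1 = 0.18480 m
Layer 3: 0.9 × 1.8×10⁻⁴ × 790 = 0.12798 m
0.62 × 1×10⁻⁴ × 420 = 0.02604 m
Δh = 0.071148 + 0.18480 + 0.12798 + 0.02604 = 0.409968 m

about 0.410 m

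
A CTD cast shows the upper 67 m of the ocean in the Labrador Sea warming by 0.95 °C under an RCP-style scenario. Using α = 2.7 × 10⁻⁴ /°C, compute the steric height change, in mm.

Δh = αΔT·H = 2.7×10⁻⁴ × 0.95 × 67 = 0.0171855 m

Δh ≈ 17.2 mm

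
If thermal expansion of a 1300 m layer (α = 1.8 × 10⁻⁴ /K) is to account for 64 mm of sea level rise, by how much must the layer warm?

ΔT = Δh/(αH) = 0.064 / (1.8×10⁻⁴ × 1300) ≈ 0.2735 °C

0.274 °C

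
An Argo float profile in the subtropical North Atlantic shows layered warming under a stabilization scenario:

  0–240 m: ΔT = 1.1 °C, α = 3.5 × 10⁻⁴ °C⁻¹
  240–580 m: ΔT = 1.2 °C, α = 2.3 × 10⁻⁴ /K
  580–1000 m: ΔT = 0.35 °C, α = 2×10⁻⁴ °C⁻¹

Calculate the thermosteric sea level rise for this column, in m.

Δh ≈ 0.22 m

Layer 1: 240 × 1.1 × 3.5×10⁻⁴ = 0.09240 m
340 × 2.3×10⁻⁴ × 1.2 = 0.09384 m
Layer 3: 0.35 × 420 × 2×10⁻⁴ = 0.02940 m
Δh = 0.09240 + 0.09384 + 0.02940 = 0.21564 m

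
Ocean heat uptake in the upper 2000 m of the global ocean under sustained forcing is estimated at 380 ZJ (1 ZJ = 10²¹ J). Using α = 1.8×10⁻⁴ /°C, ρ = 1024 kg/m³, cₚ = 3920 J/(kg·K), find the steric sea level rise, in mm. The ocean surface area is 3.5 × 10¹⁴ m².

Δh ≈ 49 mm

Per unit area: Q = 380×10²¹ / (3.5×10¹⁴) ≈ 1.086×10⁹ J/m²
Δh = αQ/(ρcₚ) = 1.8×10⁻⁴ × 1.086×10⁹ / (1024 × 3920) ≈ 0.048699 m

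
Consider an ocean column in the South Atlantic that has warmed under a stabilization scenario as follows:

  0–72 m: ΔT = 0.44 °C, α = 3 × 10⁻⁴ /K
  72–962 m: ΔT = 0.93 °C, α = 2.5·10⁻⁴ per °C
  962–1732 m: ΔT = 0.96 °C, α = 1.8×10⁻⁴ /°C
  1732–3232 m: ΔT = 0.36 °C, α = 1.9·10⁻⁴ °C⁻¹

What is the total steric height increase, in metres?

0.452 m

0.44 × 72 × 3×10⁻⁴ = 0.009504 m
0.93 × 2.5×10⁻⁴ × 890 = 0.206925 m
Layer 3: 770 × 0.96 × 1.8×10⁻⁴ = 0.133056 m
1732–3232 m: 0.36 × 1.9×10⁻⁴ × 1500 = 0.10260 m
Δh = 0.009504 + 0.206925 + 0.133056 + 0.10260 = 0.452085 m ≈ 0.452 m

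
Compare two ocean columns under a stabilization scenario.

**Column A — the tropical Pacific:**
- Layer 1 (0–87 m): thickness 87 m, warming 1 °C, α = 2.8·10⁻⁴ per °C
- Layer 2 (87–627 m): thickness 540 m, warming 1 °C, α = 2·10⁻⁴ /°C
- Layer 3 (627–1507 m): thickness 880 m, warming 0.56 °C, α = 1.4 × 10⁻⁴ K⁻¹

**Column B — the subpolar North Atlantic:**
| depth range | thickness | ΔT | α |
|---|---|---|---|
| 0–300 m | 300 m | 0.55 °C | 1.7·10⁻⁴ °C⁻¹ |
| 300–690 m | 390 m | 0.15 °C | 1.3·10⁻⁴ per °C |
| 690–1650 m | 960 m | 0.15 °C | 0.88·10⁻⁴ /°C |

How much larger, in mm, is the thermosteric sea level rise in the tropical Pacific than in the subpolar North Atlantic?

A 0–87 m: 2.8×10⁻⁴ × 1 × 87 = 0.02436 m
A Layer 2: 2×10⁻⁴ × 1 × 540 = 0.10800 m
A 0.56 × 1.4×10⁻⁴ × 880 = 0.068992 m
A total: 0.201352 m
B Layer 1: 0.55 × 1.7×10⁻⁴ × 300 = 0.02805 m
B Layer 2: 0.15 × 1.3×10⁻⁴ × 390 = 0.007605 m
B Layer 3: 0.15 × 960 × 0.88×10⁻⁴ = 0.012672 m
B total: 0.048327 m
Difference: 0.201352 − 0.048327 = 0.153025 m

Δh_A − Δh_B ≈ 150 mm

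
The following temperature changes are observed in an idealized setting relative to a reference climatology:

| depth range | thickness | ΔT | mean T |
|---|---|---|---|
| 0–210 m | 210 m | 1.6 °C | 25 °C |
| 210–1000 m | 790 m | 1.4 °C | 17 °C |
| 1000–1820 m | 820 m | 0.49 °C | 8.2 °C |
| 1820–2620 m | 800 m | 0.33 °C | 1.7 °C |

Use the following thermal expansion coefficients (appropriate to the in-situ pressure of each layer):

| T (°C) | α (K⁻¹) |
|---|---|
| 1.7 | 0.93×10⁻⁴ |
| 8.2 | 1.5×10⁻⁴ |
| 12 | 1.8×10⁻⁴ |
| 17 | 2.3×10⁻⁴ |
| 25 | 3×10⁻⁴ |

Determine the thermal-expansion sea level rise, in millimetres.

Layer 1 at 25 °C → α = 3×10⁻⁴ K⁻¹
Layer 2 at 17 °C → α = 2.3×10⁻⁴ K⁻¹
Layer 3 at 8.2 °C → α = 1.5×10⁻⁴ K⁻¹
Layer 4 at 1.7 °C → α = 0.93×10⁻⁴ K⁻¹
Layer 1: 3×10⁻⁴ × 210 × 1.6 = 0.10080 m
210–1000 m: 1.4 × 2.3×10⁻⁴ × 790 = 0.25438 m
1000–1820 m: 820 × 1.5×10⁻⁴ × 0.49 = 0.06027 m
1820–2620 m: 0.93×10⁻⁴ × 0.33 × 800 = 0.024552 m
Δh = 0.10080 + 0.25438 + 0.06027 + 0.024552 = 0.440002 m ≈ 440 mm

440 mm of thermosteric rise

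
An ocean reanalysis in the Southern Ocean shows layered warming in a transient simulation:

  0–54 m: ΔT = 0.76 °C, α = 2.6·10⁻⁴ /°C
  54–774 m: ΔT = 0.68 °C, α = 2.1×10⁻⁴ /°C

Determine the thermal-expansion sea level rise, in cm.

11.3 cm

0–54 m: 0.76 × 2.6×10⁻⁴ × 54 = 0.0106704 m
720 × 0.68 × 2.1×10⁻⁴ = 0.102816 m
Δh = 0.0106704 + 0.102816 = 0.1134864 m ≈ 11.3 cm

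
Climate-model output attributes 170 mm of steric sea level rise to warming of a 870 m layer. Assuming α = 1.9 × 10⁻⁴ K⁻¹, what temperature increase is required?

ΔT = Δh/(αH) = 0.17 / (1.9×10⁻⁴ × 870) ≈ 1.028 °C

about 1.0 °C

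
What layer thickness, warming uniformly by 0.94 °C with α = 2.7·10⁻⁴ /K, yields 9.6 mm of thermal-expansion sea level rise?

38 m

H = Δh/(αΔT) = 0.0096 / (2.7×10⁻⁴ × 0.94) ≈ 37.83 m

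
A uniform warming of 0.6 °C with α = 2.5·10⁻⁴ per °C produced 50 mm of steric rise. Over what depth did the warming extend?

333 m

H = Δh/(αΔT) = 0.05 / (2.5×10⁻⁴ × 0.6) ≈ 333.3 m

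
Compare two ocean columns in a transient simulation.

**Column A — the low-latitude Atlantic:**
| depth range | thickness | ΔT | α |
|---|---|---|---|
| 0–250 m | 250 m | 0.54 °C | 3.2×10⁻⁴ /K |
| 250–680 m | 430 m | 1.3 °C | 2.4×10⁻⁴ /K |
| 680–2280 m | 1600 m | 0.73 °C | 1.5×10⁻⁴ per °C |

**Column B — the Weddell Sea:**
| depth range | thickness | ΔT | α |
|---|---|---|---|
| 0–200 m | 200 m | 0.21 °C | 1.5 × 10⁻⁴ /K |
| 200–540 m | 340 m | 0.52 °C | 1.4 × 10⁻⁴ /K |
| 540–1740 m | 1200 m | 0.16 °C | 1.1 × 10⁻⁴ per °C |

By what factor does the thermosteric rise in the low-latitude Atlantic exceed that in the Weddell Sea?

≈ 6.8×

A 0–250 m: 3.2×10⁻⁴ × 250 × 0.54 = 0.04320 m
A 2.4×10⁻⁴ × 1.3 × 430 = 0.13416 m
A Layer 3: 0.73 × 1600 × 1.5×10⁻⁴ = 0.17520 m
A total: 0.35256 m
B 1.5×10⁻⁴ × 0.21 × 200 = 0.00630 m
B 340 × 0.52 × 1.4×10⁻⁴ = 0.024752 m
B 540–1740 m: 0.16 × 1.1×10⁻⁴ × 1200 = 0.02112 m
B total: 0.052172 m
Ratio: 0.35256 / 0.052172 ≈ 6.758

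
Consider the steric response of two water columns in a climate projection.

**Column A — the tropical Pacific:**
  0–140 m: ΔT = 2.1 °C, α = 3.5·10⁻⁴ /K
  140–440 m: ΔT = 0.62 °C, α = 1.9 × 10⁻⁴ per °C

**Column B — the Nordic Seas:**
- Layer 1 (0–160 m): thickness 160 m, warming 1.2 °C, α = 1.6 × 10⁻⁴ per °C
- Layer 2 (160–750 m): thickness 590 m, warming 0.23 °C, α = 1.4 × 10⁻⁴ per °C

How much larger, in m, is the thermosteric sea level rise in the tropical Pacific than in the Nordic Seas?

0.089 m larger

A 0–140 m: 140 × 3.5×10⁻⁴ × 2.1 = 0.10290 m
A 140–440 m: 0.62 × 300 × 1.9×10⁻⁴ = 0.03534 m
A total: 0.13824 m
B Layer 1: 1.6×10⁻⁴ × 160 × 1.2 = 0.03072 m
B Layer 2: 1.4×10⁻⁴ × 0.23 × 590 = 0.018998 m
B total: 0.049718 m
Difference: 0.13824 − 0.049718 = 0.088522 m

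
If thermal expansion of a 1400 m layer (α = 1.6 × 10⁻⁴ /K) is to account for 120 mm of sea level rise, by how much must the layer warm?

ΔT ≈ 0.536 °C

ΔT = Δh/(αH) = 0.12 / (1.6×10⁻⁴ × 1400) ≈ 0.5357 °C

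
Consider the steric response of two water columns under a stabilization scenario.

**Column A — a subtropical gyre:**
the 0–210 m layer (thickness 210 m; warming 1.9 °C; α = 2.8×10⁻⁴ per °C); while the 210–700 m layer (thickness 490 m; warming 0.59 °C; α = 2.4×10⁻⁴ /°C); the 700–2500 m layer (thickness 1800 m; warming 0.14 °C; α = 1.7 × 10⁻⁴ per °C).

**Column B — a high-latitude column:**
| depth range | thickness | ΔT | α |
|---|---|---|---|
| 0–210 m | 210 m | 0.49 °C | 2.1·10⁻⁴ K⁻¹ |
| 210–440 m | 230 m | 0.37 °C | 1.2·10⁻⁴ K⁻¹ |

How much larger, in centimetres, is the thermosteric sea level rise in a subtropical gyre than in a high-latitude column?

19.2 cm

A Layer 1: 2.8×10⁻⁴ × 210 × 1.9 = 0.11172 m
A 210–700 m: 2.4×10⁻⁴ × 0.59 × 490 = 0.069384 m
A 700–2500 m: 1800 × 1.7×10⁻⁴ × 0.14 = 0.04284 m
A total: 0.223944 m
B 210 × 0.49 × 2.1×10⁻⁴ = 0.021609 m
B 210–440 m: 230 × 0.37 × 1.2×10⁻⁴ = 0.010212 m
B total: 0.031821 m
Difference: 0.223944 − 0.031821 = 0.192123 m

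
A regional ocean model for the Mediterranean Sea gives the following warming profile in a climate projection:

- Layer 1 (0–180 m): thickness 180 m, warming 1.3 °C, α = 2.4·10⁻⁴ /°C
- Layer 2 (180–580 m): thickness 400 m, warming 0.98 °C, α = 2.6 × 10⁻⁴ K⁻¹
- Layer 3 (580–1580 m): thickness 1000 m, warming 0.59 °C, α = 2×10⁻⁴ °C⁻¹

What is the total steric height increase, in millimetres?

180 × 1.3 × 2.4×10⁻⁴ = 0.05616 m
Layer 2: 400 × 0.98 × 2.6×10⁻⁴ = 0.10192 m
1000 × 0.59 × 2×10⁻⁴ = 0.11800 m
Δh = 0.05616 + 0.10192 + 0.11800 = 0.27608 m

276 mm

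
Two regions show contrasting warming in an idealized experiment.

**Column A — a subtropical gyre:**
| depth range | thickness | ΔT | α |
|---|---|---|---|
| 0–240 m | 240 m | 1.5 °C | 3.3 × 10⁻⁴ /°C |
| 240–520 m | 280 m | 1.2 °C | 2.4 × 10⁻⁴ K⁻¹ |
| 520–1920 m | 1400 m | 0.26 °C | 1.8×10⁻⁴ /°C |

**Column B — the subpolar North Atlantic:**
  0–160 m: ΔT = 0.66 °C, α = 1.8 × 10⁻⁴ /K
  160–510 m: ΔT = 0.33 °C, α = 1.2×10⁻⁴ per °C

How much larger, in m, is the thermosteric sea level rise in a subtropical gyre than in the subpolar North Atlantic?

A 0–240 m: 3.3×10⁻⁴ × 1.5 × 240 = 0.11880 m
A 2.4×10⁻⁴ × 280 × 1.2 = 0.08064 m
A Layer 3: 1.8×10⁻⁴ × 0.26 × 1400 = 0.06552 m
A total: 0.26496 m
B 0–160 m: 1.8×10⁻⁴ × 0.66 × 160 = 0.019008 m
B 350 × 1.2×10⁻⁴ × 0.33 = 0.01386 m
B total: 0.032868 m
Difference: 0.26496 − 0.032868 = 0.232092 m

0.23 m larger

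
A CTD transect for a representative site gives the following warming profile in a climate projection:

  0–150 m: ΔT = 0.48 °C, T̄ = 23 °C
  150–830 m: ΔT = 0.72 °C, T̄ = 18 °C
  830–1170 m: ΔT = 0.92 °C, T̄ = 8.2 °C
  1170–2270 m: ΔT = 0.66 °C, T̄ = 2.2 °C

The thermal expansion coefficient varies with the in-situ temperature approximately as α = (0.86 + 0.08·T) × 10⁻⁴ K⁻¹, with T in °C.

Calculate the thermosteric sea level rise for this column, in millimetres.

255 mm of thermosteric rise

Layer 1: α = (0.86 + 0.08×23)×10⁻⁴ = 2.7×10⁻⁴ K⁻¹
Layer 2: α = (0.86 + 0.08×18)×10⁻⁴ = 2.3×10⁻⁴ K⁻¹
Layer 3: α = (0.86 + 0.08×8.2)×10⁻⁴ = 1.516×10⁻⁴ K⁻¹
Layer 4: α = (0.86 + 0.08×2.2)×10⁻⁴ = 1.036×10⁻⁴ K⁻¹
2.7×10⁻⁴ × 150 × 0.48 = 0.01944 m
2.3×10⁻⁴ × 680 × 0.72 = 0.112608 m
830–1170 m: 1.516×10⁻⁴ × 340 × 0.92 = 0.04742048 m
1170–2270 m: 0.66 × 1.036×10⁻⁴ × 1100 = 0.0752136 m
Δh = 0.01944 + 0.112608 + 0.04742048 + 0.0752136 = 0.25468208 m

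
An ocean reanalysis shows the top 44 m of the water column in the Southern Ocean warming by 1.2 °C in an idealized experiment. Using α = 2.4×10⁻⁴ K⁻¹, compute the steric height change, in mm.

Δh = αΔT·H = 2.4×10⁻⁴ × 1.2 × 44 = 0.012672 m

Δh ≈ 12.7 mm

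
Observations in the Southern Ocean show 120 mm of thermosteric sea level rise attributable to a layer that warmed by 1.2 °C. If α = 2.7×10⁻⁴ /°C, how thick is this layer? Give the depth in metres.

H = Δh/(αΔT) = 0.12 / (2.7×10⁻⁴ × 1.2) ≈ 370.4 m

about 370 m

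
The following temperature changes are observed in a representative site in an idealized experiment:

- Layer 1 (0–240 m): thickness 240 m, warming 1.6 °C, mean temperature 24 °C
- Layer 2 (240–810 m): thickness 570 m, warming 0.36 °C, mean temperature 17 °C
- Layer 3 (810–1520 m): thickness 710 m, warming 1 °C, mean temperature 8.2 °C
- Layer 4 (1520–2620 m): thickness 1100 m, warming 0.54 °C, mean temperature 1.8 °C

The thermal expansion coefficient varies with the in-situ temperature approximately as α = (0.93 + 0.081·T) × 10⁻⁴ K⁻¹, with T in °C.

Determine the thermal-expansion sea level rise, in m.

0.33 m of thermosteric rise

Layer 1: α = (0.93 + 0.081×24)×10⁻⁴ = 2.874×10⁻⁴ K⁻¹
Layer 2: α = (0.93 + 0.081×17)×10⁻⁴ = 2.307×10⁻⁴ K⁻¹
Layer 3: α = (0.93 + 0.081×8.2)×10⁻⁴ = 1.5942×10⁻⁴ K⁻¹
Layer 4: α = (0.93 + 0.081×1.8)×10⁻⁴ = 1.0758×10⁻⁴ K⁻¹
0–240 m: 1.6 × 240 × 2.874×10⁻⁴ = 0.1103616 m
2.307×10⁻⁴ × 570 × 0.36 = 0.04733964 m
810–1520 m: 1.5942×10⁻⁴ × 1 × 710 = 0.1131882 m
1520–2620 m: 0.54 × 1.0758×10⁻⁴ × 1100 = 0.06390252 m
Δh = 0.1103616 + 0.04733964 + 0.1131882 + 0.06390252 = 0.33479196 m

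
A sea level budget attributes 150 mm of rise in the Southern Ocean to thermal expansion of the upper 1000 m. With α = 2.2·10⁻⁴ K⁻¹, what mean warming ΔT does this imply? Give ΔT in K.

ΔT ≈ 0.682 K

ΔT = Δh/(αH) = 0.15 / (2.2×10⁻⁴ × 1000) ≈ 0.6818 K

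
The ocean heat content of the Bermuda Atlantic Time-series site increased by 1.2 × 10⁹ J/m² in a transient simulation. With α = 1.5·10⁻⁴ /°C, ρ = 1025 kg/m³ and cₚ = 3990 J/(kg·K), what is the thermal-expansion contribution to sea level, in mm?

Δh = αQ/(ρcₚ) = 1.5×10⁻⁴ × 1.2×10⁹ / (1025 × 3990) ≈ 0.044012 m

about 44.0 mm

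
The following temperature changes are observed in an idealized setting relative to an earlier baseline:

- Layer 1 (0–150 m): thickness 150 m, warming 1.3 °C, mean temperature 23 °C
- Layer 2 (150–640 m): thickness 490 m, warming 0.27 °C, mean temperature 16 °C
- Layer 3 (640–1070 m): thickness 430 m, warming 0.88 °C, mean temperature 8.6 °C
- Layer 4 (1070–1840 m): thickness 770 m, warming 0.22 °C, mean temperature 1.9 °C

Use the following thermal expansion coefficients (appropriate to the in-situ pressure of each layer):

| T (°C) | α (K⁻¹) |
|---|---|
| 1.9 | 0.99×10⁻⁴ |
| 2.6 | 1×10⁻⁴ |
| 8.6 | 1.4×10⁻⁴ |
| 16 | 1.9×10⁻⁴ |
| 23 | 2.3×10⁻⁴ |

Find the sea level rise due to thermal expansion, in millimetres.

Δh ≈ 140 mm

Layer 1 at 23 °C → α = 2.3×10⁻⁴ K⁻¹
Layer 2 at 16 °C → α = 1.9×10⁻⁴ K⁻¹
Layer 3 at 8.6 °C → α = 1.4×10⁻⁴ K⁻¹
Layer 4 at 1.9 °C → α = 0.99×10⁻⁴ K⁻¹
0–150 m: 2.3×10⁻⁴ × 1.3 × 150 = 0.04485 m
1.9×10⁻⁴ × 0.27 × 490 = 0.025137 m
640–1070 m: 430 × 0.88 × 1.4×10⁻⁴ = 0.052976 m
0.99×10⁻⁴ × 0.22 × 770 = 0.0167706 m
Δh = 0.04485 + 0.025137 + 0.052976 + 0.0167706 = 0.1397336 m ≈ 140 mm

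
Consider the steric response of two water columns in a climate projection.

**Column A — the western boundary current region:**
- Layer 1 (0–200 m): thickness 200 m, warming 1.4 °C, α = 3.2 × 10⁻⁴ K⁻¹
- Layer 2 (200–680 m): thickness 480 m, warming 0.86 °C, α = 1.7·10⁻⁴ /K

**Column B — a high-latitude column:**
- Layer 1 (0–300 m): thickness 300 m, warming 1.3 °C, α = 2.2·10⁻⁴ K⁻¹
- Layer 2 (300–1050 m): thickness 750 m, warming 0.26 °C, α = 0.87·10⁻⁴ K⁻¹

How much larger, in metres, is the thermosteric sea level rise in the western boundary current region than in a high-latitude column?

A Layer 1: 3.2×10⁻⁴ × 200 × 1.4 = 0.08960 m
A 1.7×10⁻⁴ × 480 × 0.86 = 0.070176 m
A total: 0.159776 m
B 1.3 × 300 × 2.2×10⁻⁴ = 0.08580 m
B 300–1050 m: 0.26 × 0.87×10⁻⁴ × 750 = 0.016965 m
B total: 0.102765 m
Difference: 0.159776 − 0.102765 = 0.057011 m

Δh_A − Δh_B ≈ 0.0570 m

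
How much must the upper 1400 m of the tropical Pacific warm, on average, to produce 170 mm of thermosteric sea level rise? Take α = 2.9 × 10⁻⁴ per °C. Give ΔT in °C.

ΔT = Δh/(αH) = 0.17 / (2.9×10⁻⁴ × 1400) ≈ 0.4187 °C

ΔT ≈ 0.419 °C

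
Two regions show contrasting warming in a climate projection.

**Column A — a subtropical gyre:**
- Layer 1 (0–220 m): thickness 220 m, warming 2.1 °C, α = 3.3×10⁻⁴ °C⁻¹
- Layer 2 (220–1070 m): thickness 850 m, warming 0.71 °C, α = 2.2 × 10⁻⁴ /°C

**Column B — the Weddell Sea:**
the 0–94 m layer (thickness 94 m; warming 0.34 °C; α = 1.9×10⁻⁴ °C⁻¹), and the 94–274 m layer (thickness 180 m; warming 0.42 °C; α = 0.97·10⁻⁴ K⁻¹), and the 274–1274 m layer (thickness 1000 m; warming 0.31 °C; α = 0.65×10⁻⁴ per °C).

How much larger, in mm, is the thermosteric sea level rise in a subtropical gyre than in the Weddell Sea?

250 mm

A 0–220 m: 3.3×10⁻⁴ × 220 × 2.1 = 0.15246 m
A 850 × 2.2×10⁻⁴ × 0.71 = 0.13277 m
A total: 0.28523 m
B Layer 1: 1.9×10⁻⁴ × 0.34 × 94 = 0.0060724 m
B 180 × 0.42 × 0.97×10⁻⁴ = 0.0073332 m
B 274–1274 m: 0.31 × 1000 × 0.65×10⁻⁴ = 0.02015 m
B total: 0.0335556 m
Difference: 0.28523 − 0.0335556 = 0.2516744 m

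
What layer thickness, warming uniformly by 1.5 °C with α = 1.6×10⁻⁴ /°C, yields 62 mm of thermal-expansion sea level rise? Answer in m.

H = Δh/(αΔT) = 0.062 / (1.6×10⁻⁴ × 1.5) ≈ 258.3 m

about 258 m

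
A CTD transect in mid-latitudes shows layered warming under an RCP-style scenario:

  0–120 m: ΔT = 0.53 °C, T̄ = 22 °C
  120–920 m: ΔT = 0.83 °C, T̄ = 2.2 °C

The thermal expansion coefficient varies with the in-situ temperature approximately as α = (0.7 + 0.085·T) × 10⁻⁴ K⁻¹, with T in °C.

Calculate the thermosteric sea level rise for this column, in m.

Layer 1: α = (0.7 + 0.085×22)×10⁻⁴ = 2.57×10⁻⁴ K⁻¹
Layer 2: α = (0.7 + 0.085×2.2)×10⁻⁴ = 0.887×10⁻⁴ K⁻¹
0.53 × 2.57×10⁻⁴ × 120 = 0.0163452 m
Layer 2: 800 × 0.83 × 0.887×10⁻⁴ = 0.0588968 m
Δh = 0.0163452 + 0.0588968 = 0.075242 m ≈ 0.0752 m

0.0752 m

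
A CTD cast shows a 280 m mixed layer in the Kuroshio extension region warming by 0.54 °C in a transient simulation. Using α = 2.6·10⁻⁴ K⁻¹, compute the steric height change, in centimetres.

Δh = αΔT·H = 2.6×10⁻⁴ × 0.54 × 280 = 0.039312 m

Δh = 3.9 cm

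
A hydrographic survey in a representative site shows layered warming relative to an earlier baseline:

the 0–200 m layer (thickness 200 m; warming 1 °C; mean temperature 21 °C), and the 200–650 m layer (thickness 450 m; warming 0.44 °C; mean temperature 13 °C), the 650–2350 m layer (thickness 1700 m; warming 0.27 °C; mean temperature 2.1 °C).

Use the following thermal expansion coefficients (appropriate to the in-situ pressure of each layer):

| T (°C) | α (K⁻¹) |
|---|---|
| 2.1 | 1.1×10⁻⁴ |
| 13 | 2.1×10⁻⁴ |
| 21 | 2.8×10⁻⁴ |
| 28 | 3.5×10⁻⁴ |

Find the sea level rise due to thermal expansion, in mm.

Layer 1 at 21 °C → α = 2.8×10⁻⁴ K⁻¹
Layer 2 at 13 °C → α = 2.1×10⁻⁴ K⁻¹
Layer 3 at 2.1 °C → α = 1.1×10⁻⁴ K⁻¹
Layer 1: 2.8×10⁻⁴ × 200 × 1 = 0.05600 m
Layer 2: 450 × 0.44 × 2.1×10⁻⁴ = 0.04158 m
Layer 3: 1.1×10⁻⁴ × 0.27 × 1700 = 0.05049 m
Δh = 0.05600 + 0.04158 + 0.05049 = 0.14807 m

about 148 mm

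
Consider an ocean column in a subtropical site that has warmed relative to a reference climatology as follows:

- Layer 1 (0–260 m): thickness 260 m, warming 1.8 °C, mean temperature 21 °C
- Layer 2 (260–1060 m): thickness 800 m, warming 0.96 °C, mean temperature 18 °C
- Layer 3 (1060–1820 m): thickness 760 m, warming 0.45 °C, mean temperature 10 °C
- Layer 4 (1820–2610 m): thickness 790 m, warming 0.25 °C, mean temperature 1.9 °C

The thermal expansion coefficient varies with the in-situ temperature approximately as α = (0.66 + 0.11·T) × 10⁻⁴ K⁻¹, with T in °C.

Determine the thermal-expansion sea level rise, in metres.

Layer 1: α = (0.66 + 0.11×21)×10⁻⁴ = 2.97×10⁻⁴ K⁻¹
Layer 2: α = (0.66 + 0.11×18)×10⁻⁴ = 2.64×10⁻⁴ K⁻¹
Layer 3: α = (0.66 + 0.11×10)×10⁻⁴ = 1.76×10⁻⁴ K⁻¹
Layer 4: α = (0.66 + 0.11×1.9)×10⁻⁴ = 0.869×10⁻⁴ K⁻¹
0–260 m: 260 × 2.97×10⁻⁴ × 1.8 = 0.138996 m
260–1060 m: 0.96 × 800 × 2.64×10⁻⁴ = 0.202752 m
1060–1820 m: 760 × 1.76×10⁻⁴ × 0.45 = 0.060192 m
0.25 × 0.869×10⁻⁴ × 790 = 0.01716275 m
Δh = 0.138996 + 0.202752 + 0.060192 + 0.01716275 = 0.41910275 m

Δh ≈ 0.419 m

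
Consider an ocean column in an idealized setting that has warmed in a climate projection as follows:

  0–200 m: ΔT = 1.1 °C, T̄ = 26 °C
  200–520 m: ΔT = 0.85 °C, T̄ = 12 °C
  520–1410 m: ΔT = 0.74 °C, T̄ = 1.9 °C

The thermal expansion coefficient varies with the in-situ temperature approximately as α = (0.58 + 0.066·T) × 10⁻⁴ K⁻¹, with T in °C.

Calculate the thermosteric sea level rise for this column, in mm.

about 134 mm

Layer 1: α = (0.58 + 0.066×26)×10⁻⁴ = 2.296×10⁻⁴ K⁻¹
Layer 2: α = (0.58 + 0.066×12)×10⁻⁴ = 1.372×10⁻⁴ K⁻¹
Layer 3: α = (0.58 + 0.066×1.9)×10⁻⁴ = 0.7054×10⁻⁴ K⁻¹
0–200 m: 1.1 × 2.296×10⁻⁴ × 200 = 0.050512 m
Layer 2: 1.372×10⁻⁴ × 320 × 0.85 = 0.0373184 m
520–1410 m: 890 × 0.7054×10⁻⁴ × 0.74 = 0.046457644 m
Δh = 0.050512 + 0.0373184 + 0.046457644 = 0.134288044 m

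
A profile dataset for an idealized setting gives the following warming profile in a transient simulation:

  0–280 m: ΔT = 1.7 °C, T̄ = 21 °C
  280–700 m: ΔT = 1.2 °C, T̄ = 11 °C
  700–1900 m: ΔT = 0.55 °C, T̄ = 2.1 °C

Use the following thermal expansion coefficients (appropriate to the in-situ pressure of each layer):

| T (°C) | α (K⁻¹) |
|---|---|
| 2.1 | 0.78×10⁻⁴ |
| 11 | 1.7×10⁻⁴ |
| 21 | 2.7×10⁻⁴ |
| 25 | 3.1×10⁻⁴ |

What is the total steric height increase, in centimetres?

27 cm of thermosteric rise

Layer 1 at 21 °C → α = 2.7×10⁻⁴ K⁻¹
Layer 2 at 11 °C → α = 1.7×10⁻⁴ K⁻¹
Layer 3 at 2.1 °C → α = 0.78×10⁻⁴ K⁻¹
Layer 1: 2.7×10⁻⁴ × 280 × 1.7 = 0.12852 m
1.7×10⁻⁴ × 1.2 × 420 = 0.08568 m
0.78×10⁻⁴ × 1200 × 0.55 = 0.05148 m
Δh = 0.12852 + 0.08568 + 0.05148 = 0.26568 m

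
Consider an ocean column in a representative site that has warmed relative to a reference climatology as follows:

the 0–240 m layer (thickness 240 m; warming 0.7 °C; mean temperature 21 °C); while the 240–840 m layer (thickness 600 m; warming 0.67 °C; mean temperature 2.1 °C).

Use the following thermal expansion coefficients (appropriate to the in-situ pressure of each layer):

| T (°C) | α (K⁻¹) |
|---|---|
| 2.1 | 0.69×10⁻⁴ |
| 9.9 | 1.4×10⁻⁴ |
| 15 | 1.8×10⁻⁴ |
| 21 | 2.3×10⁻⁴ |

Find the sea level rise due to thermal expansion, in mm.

Δh = 66 mm

Layer 1 at 21 °C → α = 2.3×10⁻⁴ K⁻¹
Layer 2 at 2.1 °C → α = 0.69×10⁻⁴ K⁻¹
0–240 m: 240 × 0.7 × 2.3×10⁻⁴ = 0.03864 m
0.69×10⁻⁴ × 600 × 0.67 = 0.027738 m
Δh = 0.03864 + 0.027738 = 0.066378 m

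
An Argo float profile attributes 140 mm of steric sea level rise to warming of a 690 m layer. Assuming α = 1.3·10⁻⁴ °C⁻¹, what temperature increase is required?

ΔT = Δh/(αH) = 0.14 / (1.3×10⁻⁴ × 690) ≈ 1.561 K

ΔT ≈ 1.56 K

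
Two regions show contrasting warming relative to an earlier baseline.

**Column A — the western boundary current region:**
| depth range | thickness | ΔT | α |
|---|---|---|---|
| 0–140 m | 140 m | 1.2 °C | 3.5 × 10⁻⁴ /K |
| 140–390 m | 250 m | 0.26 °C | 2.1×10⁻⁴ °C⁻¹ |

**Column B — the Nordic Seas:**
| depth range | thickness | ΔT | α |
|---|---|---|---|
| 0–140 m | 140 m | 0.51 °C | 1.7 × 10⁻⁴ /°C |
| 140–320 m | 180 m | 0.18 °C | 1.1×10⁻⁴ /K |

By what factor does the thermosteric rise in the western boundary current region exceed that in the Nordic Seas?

a factor of 4.61

A 1.2 × 3.5×10⁻⁴ × 140 = 0.05880 m
A Layer 2: 250 × 0.26 × 2.1×10⁻⁴ = 0.01365 m
A total: 0.07245 m
B 0.51 × 1.7×10⁻⁴ × 140 = 0.012138 m
B Layer 2: 1.1×10⁻⁴ × 180 × 0.18 = 0.003564 m
B total: 0.015702 m
Ratio: 0.07245 / 0.015702 ≈ 4.614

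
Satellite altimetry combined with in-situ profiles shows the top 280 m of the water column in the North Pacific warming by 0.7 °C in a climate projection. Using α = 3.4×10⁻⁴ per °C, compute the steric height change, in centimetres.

Δh = αΔT·H = 3.4×10⁻⁴ × 0.7 × 280 = 0.06664 m

6.66 cm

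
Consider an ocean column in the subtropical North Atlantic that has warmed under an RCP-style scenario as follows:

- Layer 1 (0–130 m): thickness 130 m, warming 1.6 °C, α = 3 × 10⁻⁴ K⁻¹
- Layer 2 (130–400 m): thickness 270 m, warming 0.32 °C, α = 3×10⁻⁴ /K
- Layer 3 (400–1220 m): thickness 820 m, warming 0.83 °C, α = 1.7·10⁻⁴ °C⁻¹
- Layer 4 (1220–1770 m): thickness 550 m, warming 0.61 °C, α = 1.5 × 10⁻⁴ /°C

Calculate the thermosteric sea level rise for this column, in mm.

0–130 m: 1.6 × 3×10⁻⁴ × 130 = 0.06240 m
Layer 2: 270 × 3×10⁻⁴ × 0.32 = 0.02592 m
820 × 0.83 × 1.7×10⁻⁴ = 0.115702 m
Layer 4: 0.61 × 550 × 1.5×10⁻⁴ = 0.050325 m
Δh = 0.06240 + 0.02592 + 0.115702 + 0.050325 = 0.254347 m ≈ 254 mm

Δh ≈ 254 mm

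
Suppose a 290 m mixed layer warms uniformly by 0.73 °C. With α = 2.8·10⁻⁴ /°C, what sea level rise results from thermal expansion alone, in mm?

Δh = αΔT·H = 2.8×10⁻⁴ × 0.73 × 290 = 0.059276 m

59 mm of thermosteric rise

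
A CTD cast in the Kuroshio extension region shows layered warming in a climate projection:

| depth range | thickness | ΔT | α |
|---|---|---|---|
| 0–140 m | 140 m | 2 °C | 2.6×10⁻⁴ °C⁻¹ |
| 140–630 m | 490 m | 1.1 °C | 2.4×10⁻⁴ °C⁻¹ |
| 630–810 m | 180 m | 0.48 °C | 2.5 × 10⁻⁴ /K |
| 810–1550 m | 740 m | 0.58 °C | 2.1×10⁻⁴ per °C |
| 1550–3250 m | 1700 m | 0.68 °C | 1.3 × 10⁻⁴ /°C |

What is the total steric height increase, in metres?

0.464 m of thermosteric rise

Layer 1: 140 × 2.6×10⁻⁴ × 2 = 0.07280 m
Layer 2: 1.1 × 2.4×10⁻⁴ × 490 = 0.12936 m
Layer 3: 2.5×10⁻⁴ × 180 × 0.48 = 0.02160 m
0.58 × 2.1×10⁻⁴ × 740 = 0.090132 m
0.68 × 1.3×10⁻⁴ × 1700 = 0.15028 m
Δh = 0.07280 + 0.12936 + 0.02160 + 0.090132 + 0.15028 = 0.464172 m ≈ 0.464 m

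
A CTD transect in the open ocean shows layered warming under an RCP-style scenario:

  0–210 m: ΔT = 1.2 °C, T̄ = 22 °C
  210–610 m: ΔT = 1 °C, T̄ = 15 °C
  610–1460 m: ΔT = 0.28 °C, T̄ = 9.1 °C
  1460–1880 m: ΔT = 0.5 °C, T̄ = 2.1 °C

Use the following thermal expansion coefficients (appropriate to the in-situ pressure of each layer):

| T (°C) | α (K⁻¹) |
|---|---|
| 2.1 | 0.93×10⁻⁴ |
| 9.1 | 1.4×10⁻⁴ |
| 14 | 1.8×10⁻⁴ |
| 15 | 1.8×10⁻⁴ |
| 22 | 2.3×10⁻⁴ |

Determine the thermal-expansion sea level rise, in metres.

Layer 1 at 22 °C → α = 2.3×10⁻⁴ K⁻¹
Layer 2 at 15 °C → α = 1.8×10⁻⁴ K⁻¹
Layer 3 at 9.1 °C → α = 1.4×10⁻⁴ K⁻¹
Layer 4 at 2.1 °C → α = 0.93×10⁻⁴ K⁻¹
210 × 2.3×10⁻⁴ × 1.2 = 0.05796 m
400 × 1.8×10⁻⁴ × 1 = 0.07200 m
Layer 3: 850 × 0.28 × 1.4×10⁻⁴ = 0.03332 m
0.5 × 0.93×10⁻⁴ × 420 = 0.01953 m
Δh = 0.05796 + 0.07200 + 0.03332 + 0.01953 = 0.18281 m

about 0.183 m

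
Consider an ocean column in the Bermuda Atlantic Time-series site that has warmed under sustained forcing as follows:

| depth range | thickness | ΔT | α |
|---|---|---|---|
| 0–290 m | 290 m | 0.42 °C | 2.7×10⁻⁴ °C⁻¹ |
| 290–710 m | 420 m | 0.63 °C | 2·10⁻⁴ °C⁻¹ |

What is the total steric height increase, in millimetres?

about 86 mm

Layer 1: 0.42 × 290 × 2.7×10⁻⁴ = 0.032886 m
420 × 0.63 × 2×10⁻⁴ = 0.05292 m
Δh = 0.032886 + 0.05292 = 0.085806 m ≈ 86 mm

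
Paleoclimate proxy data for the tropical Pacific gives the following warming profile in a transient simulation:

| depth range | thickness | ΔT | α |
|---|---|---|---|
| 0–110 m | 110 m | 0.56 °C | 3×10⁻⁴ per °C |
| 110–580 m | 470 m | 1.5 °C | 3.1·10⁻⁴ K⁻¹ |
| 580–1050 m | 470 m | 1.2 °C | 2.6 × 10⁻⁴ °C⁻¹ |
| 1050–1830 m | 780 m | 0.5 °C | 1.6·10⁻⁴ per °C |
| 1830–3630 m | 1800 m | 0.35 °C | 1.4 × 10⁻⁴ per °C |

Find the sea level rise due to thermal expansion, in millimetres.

0–110 m: 3×10⁻⁴ × 0.56 × 110 = 0.01848 m
110–580 m: 1.5 × 470 × 3.1×10⁻⁴ = 0.21855 m
580–1050 m: 1.2 × 2.6×10⁻⁴ × 470 = 0.14664 m
1050–1830 m: 780 × 1.6×10⁻⁴ × 0.5 = 0.06240 m
Layer 5: 1.4×10⁻⁴ × 0.35 × 1800 = 0.08820 m
Δh = 0.01848 + 0.21855 + 0.14664 + 0.06240 + 0.08820 = 0.53427 m

Δh ≈ 534 mm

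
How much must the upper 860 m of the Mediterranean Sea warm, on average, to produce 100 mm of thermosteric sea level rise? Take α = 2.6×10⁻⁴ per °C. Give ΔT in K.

ΔT = Δh/(αH) = 0.1 / (2.6×10⁻⁴ × 860) ≈ 0.4472 K

about 0.447 K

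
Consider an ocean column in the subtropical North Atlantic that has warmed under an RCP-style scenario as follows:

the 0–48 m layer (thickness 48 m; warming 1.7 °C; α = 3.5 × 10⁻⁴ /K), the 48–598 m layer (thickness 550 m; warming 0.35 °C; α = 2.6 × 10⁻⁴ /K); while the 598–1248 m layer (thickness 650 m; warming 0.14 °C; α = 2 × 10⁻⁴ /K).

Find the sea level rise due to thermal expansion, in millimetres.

0–48 m: 3.5×10⁻⁴ × 48 × 1.7 = 0.02856 m
48–598 m: 550 × 2.6×10⁻⁴ × 0.35 = 0.05005 m
598–1248 m: 650 × 2×10⁻⁴ × 0.14 = 0.01820 m
Δh = 0.02856 + 0.05005 + 0.01820 = 0.09681 m ≈ 96.8 mm

96.8 mm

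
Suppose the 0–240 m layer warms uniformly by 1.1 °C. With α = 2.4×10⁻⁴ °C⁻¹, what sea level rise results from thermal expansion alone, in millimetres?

Δh = αΔT·H = 2.4×10⁻⁴ × 1.1 × 240 = 0.06336 m

Δh = 63.4 mm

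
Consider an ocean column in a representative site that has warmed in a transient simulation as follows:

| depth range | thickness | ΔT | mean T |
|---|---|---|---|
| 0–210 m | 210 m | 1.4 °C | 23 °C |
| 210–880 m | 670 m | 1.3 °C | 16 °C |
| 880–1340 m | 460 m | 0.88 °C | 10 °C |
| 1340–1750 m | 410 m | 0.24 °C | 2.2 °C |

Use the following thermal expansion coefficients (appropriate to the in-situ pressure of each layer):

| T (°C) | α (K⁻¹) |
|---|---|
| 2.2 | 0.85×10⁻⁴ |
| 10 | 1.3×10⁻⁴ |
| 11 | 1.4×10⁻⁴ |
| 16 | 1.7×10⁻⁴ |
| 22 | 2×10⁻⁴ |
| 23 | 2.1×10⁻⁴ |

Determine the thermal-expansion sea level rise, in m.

Layer 1 at 23 °C → α = 2.1×10⁻⁴ K⁻¹
Layer 2 at 16 °C → α = 1.7×10⁻⁴ K⁻¹
Layer 3 at 10 °C → α = 1.3×10⁻⁴ K⁻¹
Layer 4 at 2.2 °C → α = 0.85×10⁻⁴ K⁻¹
Layer 1: 2.1×10⁻⁴ × 1.4 × 210 = 0.06174 m
210–880 m: 1.7×10⁻⁴ × 1.3 × 670 = 0.14807 m
880–1340 m: 1.3×10⁻⁴ × 460 × 0.88 = 0.052624 m
1340–1750 m: 410 × 0.24 × 0.85×10⁻⁴ = 0.008364 m
Δh = 0.06174 + 0.14807 + 0.052624 + 0.008364 = 0.270798 m

Δh ≈ 0.271 m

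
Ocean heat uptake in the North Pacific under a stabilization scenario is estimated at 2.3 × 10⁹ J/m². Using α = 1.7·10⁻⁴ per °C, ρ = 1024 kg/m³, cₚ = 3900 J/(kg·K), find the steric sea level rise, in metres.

Δh ≈ 0.098 m

Δh = αQ/(ρcₚ) = 1.7×10⁻⁴ × 2.3×10⁹ / (1024 × 3900) ≈ 0.097907 m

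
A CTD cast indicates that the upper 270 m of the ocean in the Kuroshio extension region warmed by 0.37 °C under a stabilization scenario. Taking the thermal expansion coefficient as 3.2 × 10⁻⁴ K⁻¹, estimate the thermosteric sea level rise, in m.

0.0320 m of thermosteric rise

Δh = αΔT·H = 3.2×10⁻⁴ × 0.37 × 270 = 0.031968 m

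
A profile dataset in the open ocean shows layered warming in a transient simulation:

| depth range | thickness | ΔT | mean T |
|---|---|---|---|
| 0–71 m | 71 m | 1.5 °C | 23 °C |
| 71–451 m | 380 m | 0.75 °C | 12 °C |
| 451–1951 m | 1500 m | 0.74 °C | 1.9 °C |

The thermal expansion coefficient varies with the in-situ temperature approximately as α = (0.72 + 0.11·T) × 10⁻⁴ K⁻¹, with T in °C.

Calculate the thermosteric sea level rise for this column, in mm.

Layer 1: α = (0.72 + 0.11×23)×10⁻⁴ = 3.25×10⁻⁴ K⁻¹
Layer 2: α = (0.72 + 0.11×12)×10⁻⁴ = 2.04×10⁻⁴ K⁻¹
Layer 3: α = (0.72 + 0.11×1.9)×10⁻⁴ = 0.929×10⁻⁴ K⁻¹
Layer 1: 1.5 × 3.25×10⁻⁴ × 71 = 0.0346125 m
71–451 m: 380 × 2.04×10⁻⁴ × 0.75 = 0.05814 m
0.929×10⁻⁴ × 0.74 × 1500 = 0.103119 m
Δh = 0.0346125 + 0.05814 + 0.103119 = 0.1958715 m ≈ 200 mm

about 200 mm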